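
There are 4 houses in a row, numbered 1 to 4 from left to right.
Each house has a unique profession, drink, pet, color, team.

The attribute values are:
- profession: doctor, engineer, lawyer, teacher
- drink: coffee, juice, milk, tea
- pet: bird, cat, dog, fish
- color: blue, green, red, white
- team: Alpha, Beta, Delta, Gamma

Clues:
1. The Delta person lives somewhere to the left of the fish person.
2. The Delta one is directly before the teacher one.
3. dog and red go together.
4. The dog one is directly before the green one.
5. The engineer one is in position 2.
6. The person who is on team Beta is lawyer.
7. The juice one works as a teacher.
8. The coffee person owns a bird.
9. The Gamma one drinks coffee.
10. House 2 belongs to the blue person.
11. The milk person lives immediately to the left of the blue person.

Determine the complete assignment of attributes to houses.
Solution:

House | Profession | Drink | Pet | Color | Team
-----------------------------------------------
  1   | lawyer | milk | cat | white | Beta
  2   | engineer | coffee | bird | blue | Gamma
  3   | doctor | tea | dog | red | Delta
  4   | teacher | juice | fish | green | Alpha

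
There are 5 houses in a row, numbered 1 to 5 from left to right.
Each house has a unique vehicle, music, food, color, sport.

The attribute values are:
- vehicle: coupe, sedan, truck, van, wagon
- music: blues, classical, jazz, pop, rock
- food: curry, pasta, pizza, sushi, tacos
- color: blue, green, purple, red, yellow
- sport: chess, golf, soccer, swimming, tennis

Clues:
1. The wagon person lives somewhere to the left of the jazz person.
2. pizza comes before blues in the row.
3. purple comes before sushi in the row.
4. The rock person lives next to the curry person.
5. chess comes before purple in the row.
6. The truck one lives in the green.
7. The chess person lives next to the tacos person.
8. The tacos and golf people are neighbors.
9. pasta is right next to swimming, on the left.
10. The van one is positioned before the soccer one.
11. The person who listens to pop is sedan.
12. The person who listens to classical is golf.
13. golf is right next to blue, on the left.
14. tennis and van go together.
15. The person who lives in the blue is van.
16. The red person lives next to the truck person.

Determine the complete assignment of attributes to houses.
Solution:

House | Vehicle | Music | Food | Color | Sport
----------------------------------------------
  1   | sedan | pop | pasta | red | chess
  2   | truck | rock | tacos | green | swimming
  3   | wagon | classical | curry | purple | golf
  4   | van | jazz | pizza | blue | tennis
  5   | coupe | blues | sushi | yellow | soccer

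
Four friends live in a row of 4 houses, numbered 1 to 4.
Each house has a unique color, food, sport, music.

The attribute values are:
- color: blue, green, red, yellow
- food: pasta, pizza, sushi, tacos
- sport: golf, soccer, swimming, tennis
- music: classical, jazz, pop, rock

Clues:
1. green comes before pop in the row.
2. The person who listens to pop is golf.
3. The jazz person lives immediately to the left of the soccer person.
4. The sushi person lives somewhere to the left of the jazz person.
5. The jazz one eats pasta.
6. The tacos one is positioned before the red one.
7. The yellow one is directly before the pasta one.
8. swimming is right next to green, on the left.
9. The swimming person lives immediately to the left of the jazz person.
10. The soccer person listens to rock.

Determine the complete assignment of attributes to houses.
Solution:

House | Color | Food | Sport | Music
------------------------------------
  1   | yellow | sushi | swimming | classical
  2   | green | pasta | tennis | jazz
  3   | blue | tacos | soccer | rock
  4   | red | pizza | golf | pop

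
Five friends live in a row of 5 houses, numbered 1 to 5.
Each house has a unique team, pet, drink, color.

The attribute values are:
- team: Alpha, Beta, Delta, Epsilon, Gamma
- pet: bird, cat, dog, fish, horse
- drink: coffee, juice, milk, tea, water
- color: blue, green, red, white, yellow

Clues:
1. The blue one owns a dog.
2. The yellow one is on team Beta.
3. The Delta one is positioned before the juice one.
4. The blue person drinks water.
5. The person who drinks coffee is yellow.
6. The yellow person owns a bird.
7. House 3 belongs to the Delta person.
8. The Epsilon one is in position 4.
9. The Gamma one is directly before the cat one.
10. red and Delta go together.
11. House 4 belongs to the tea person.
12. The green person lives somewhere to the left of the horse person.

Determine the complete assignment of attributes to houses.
Solution:

House | Team | Pet | Drink | Color
----------------------------------
  1   | Beta | bird | coffee | yellow
  2   | Gamma | dog | water | blue
  3   | Delta | cat | milk | red
  4   | Epsilon | fish | tea | green
  5   | Alpha | horse | juice | white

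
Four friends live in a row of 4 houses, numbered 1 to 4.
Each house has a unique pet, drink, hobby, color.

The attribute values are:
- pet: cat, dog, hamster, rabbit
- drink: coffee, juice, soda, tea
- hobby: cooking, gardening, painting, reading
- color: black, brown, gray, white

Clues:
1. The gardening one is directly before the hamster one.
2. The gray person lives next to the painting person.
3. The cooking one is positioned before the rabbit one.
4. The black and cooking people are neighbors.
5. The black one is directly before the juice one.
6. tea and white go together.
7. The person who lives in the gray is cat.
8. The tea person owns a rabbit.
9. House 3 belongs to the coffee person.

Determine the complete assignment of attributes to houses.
Solution:

House | Pet | Drink | Hobby | Color
-----------------------------------
  1   | dog | soda | gardening | black
  2   | hamster | juice | cooking | brown
  3   | cat | coffee | reading | gray
  4   | rabbit | tea | painting | white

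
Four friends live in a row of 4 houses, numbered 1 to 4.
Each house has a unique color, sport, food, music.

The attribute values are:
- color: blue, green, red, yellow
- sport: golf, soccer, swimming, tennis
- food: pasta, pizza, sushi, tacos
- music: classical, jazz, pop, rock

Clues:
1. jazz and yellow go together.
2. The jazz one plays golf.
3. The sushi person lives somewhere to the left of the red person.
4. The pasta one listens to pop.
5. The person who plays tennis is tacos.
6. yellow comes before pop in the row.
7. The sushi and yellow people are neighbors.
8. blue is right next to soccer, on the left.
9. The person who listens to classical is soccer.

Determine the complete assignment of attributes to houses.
Solution:

House | Color | Sport | Food | Music
------------------------------------
  1   | blue | tennis | tacos | rock
  2   | green | soccer | sushi | classical
  3   | yellow | golf | pizza | jazz
  4   | red | swimming | pasta | pop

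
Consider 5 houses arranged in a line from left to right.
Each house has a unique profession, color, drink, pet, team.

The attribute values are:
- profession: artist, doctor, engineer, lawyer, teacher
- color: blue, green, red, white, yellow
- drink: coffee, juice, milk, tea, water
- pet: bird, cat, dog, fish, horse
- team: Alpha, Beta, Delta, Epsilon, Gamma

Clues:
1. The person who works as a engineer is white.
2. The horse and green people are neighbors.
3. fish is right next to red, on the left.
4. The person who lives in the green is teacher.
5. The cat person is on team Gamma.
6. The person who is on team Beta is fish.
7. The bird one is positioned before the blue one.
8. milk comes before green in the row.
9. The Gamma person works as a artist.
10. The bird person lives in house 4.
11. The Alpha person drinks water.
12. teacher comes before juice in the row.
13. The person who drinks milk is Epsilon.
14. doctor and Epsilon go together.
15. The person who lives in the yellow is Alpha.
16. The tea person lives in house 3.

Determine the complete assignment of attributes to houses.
Solution:

House | Profession | Color | Drink | Pet | Team
-----------------------------------------------
  1   | engineer | white | coffee | fish | Beta
  2   | doctor | red | milk | horse | Epsilon
  3   | teacher | green | tea | dog | Delta
  4   | lawyer | yellow | water | bird | Alpha
  5   | artist | blue | juice | cat | Gamma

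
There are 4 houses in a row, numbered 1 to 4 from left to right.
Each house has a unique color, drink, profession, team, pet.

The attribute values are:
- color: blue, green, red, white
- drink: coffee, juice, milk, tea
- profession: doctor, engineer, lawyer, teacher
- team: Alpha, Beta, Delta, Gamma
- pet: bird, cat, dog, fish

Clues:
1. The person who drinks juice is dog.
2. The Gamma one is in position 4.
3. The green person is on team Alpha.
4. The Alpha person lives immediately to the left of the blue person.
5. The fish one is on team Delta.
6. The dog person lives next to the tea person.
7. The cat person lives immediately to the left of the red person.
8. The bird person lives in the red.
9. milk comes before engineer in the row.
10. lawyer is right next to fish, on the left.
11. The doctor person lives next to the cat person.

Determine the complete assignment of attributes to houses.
Solution:

House | Color | Drink | Profession | Team | Pet
-----------------------------------------------
  1   | green | juice | lawyer | Alpha | dog
  2   | blue | tea | doctor | Delta | fish
  3   | white | milk | teacher | Beta | cat
  4   | red | coffee | engineer | Gamma | bird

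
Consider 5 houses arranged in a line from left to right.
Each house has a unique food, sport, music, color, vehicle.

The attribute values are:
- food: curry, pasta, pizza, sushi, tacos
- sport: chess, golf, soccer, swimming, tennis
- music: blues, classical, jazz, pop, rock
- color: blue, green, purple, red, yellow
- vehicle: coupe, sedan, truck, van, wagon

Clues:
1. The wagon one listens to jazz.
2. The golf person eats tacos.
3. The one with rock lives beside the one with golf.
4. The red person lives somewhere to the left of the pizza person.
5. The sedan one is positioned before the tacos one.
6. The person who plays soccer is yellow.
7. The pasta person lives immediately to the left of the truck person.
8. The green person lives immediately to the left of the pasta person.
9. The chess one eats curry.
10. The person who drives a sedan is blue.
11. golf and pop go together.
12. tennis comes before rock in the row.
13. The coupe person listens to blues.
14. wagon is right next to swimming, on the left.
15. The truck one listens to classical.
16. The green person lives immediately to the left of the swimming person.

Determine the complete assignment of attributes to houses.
Solution:

House | Food | Sport | Music | Color | Vehicle
----------------------------------------------
  1   | sushi | tennis | jazz | green | wagon
  2   | pasta | swimming | blues | red | coupe
  3   | pizza | soccer | classical | yellow | truck
  4   | curry | chess | rock | blue | sedan
  5   | tacos | golf | pop | purple | van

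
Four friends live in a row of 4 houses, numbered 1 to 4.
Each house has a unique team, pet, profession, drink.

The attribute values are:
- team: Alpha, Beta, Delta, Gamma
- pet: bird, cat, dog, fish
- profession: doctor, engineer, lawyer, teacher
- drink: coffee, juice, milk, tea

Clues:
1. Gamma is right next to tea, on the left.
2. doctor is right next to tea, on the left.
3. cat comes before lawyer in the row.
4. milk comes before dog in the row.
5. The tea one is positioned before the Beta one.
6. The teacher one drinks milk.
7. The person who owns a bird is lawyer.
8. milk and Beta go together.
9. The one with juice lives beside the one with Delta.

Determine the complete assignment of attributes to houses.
Solution:

House | Team | Pet | Profession | Drink
---------------------------------------
  1   | Gamma | cat | doctor | juice
  2   | Delta | bird | lawyer | tea
  3   | Beta | fish | teacher | milk
  4   | Alpha | dog | engineer | coffee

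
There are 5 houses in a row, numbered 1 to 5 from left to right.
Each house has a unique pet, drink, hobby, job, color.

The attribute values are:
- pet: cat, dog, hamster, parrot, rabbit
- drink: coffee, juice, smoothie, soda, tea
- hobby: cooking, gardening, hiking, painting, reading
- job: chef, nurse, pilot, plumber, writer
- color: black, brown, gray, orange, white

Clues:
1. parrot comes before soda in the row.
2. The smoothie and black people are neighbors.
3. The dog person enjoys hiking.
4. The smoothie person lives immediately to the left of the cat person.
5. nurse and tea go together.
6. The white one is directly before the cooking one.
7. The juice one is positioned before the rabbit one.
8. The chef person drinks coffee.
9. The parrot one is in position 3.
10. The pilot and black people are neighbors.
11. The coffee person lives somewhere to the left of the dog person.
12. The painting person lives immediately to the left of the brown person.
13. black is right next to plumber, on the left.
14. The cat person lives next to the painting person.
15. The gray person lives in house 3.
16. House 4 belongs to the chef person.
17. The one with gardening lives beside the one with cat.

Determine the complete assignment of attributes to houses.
Solution:

House | Pet | Drink | Hobby | Job | Color
-----------------------------------------
  1   | hamster | smoothie | gardening | pilot | white
  2   | cat | tea | cooking | nurse | black
  3   | parrot | juice | painting | plumber | gray
  4   | rabbit | coffee | reading | chef | brown
  5   | dog | soda | hiking | writer | orange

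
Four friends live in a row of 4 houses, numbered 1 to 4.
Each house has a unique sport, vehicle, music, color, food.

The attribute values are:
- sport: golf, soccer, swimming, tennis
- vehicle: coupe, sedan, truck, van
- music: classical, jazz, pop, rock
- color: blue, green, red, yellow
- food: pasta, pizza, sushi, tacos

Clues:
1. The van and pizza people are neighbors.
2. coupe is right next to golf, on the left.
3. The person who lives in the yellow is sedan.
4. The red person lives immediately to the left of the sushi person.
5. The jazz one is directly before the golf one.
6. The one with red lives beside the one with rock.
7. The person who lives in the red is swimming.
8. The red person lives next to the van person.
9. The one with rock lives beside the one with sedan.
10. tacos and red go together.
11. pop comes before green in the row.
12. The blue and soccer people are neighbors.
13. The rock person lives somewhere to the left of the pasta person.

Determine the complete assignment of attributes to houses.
Solution:

House | Sport | Vehicle | Music | Color | Food
----------------------------------------------
  1   | swimming | coupe | jazz | red | tacos
  2   | golf | van | rock | blue | sushi
  3   | soccer | sedan | pop | yellow | pizza
  4   | tennis | truck | classical | green | pasta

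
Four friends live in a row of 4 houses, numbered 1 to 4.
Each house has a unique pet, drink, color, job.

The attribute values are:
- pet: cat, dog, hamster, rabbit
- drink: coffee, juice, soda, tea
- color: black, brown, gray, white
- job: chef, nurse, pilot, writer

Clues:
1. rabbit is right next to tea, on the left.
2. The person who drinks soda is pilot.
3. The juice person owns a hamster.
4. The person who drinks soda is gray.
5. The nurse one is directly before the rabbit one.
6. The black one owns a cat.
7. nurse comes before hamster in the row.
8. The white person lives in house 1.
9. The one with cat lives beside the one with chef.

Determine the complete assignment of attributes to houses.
Solution:

House | Pet | Drink | Color | Job
---------------------------------
  1   | dog | coffee | white | nurse
  2   | rabbit | soda | gray | pilot
  3   | cat | tea | black | writer
  4   | hamster | juice | brown | chef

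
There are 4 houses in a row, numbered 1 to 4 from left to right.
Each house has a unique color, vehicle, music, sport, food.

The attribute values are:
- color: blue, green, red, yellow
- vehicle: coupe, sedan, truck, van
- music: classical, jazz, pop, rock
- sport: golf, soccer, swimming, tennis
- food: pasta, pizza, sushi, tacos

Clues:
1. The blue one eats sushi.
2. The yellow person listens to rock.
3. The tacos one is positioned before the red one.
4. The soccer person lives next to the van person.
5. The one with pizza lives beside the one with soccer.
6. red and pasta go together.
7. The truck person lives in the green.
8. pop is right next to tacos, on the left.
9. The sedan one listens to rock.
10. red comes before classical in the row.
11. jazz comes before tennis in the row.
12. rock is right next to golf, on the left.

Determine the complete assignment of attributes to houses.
Solution:

House | Color | Vehicle | Music | Sport | Food
----------------------------------------------
  1   | green | truck | pop | swimming | pizza
  2   | yellow | sedan | rock | soccer | tacos
  3   | red | van | jazz | golf | pasta
  4   | blue | coupe | classical | tennis | sushi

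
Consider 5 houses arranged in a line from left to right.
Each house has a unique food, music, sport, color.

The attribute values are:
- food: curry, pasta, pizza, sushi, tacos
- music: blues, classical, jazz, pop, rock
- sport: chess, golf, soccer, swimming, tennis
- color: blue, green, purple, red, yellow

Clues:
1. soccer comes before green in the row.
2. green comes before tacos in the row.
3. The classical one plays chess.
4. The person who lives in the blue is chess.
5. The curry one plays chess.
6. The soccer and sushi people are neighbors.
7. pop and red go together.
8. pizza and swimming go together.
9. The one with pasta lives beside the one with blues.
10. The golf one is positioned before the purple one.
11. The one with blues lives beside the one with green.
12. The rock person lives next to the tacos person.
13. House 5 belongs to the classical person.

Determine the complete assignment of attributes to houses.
Solution:

House | Food | Music | Sport | Color
------------------------------------
  1   | pasta | pop | soccer | red
  2   | sushi | blues | golf | yellow
  3   | pizza | rock | swimming | green
  4   | tacos | jazz | tennis | purple
  5   | curry | classical | chess | blue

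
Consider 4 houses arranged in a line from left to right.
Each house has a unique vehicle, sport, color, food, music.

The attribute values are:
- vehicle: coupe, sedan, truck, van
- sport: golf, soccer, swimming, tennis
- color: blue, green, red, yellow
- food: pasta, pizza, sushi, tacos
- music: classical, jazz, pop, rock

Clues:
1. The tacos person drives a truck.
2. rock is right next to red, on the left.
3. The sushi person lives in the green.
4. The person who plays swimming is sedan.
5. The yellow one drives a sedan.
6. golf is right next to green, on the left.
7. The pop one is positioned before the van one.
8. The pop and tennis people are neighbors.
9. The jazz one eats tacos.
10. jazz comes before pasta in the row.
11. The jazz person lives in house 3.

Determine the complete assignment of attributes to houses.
Solution:

House | Vehicle | Sport | Color | Food | Music
----------------------------------------------
  1   | coupe | golf | blue | pizza | pop
  2   | van | tennis | green | sushi | rock
  3   | truck | soccer | red | tacos | jazz
  4   | sedan | swimming | yellow | pasta | classical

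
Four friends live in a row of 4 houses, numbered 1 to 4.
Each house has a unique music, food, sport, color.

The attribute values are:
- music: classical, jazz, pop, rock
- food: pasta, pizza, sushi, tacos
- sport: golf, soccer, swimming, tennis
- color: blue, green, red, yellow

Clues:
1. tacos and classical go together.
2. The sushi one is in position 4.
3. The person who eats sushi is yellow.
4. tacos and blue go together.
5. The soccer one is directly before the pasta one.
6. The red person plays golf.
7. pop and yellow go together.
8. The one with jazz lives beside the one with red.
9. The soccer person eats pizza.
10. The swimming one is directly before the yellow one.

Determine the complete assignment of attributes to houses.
Solution:

House | Music | Food | Sport | Color
------------------------------------
  1   | jazz | pizza | soccer | green
  2   | rock | pasta | golf | red
  3   | classical | tacos | swimming | blue
  4   | pop | sushi | tennis | yellow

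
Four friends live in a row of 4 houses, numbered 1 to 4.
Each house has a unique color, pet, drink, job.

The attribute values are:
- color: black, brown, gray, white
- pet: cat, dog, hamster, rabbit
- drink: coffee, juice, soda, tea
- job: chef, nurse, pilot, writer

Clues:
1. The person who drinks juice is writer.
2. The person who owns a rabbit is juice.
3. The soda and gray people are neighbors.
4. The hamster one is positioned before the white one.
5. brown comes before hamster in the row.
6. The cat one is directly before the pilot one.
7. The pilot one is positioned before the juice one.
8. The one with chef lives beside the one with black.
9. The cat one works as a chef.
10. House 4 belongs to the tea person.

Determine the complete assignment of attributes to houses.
Solution:

House | Color | Pet | Drink | Job
---------------------------------
  1   | brown | cat | coffee | chef
  2   | black | hamster | soda | pilot
  3   | gray | rabbit | juice | writer
  4   | white | dog | tea | nurse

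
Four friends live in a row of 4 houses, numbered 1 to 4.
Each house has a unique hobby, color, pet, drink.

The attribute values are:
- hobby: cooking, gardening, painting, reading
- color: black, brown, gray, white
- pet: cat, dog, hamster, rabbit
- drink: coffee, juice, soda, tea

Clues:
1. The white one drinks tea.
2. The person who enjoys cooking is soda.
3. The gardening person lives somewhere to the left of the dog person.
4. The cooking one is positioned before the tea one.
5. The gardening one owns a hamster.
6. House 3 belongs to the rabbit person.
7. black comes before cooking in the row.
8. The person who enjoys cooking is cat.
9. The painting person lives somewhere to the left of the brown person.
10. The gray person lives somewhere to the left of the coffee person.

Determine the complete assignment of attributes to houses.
Solution:

House | Hobby | Color | Pet | Drink
-----------------------------------
  1   | gardening | black | hamster | juice
  2   | cooking | gray | cat | soda
  3   | painting | white | rabbit | tea
  4   | reading | brown | dog | coffee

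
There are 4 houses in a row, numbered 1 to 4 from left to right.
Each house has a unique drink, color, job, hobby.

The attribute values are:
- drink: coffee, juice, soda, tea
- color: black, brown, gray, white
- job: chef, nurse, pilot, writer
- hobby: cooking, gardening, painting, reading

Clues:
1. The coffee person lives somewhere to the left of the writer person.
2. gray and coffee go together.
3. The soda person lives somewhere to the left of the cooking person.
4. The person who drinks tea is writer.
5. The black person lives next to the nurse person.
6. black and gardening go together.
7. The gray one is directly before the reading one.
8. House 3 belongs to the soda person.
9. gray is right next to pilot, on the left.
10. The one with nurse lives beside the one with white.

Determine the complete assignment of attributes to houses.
Solution:

House | Drink | Color | Job | Hobby
-----------------------------------
  1   | juice | black | chef | gardening
  2   | coffee | gray | nurse | painting
  3   | soda | white | pilot | reading
  4   | tea | brown | writer | cooking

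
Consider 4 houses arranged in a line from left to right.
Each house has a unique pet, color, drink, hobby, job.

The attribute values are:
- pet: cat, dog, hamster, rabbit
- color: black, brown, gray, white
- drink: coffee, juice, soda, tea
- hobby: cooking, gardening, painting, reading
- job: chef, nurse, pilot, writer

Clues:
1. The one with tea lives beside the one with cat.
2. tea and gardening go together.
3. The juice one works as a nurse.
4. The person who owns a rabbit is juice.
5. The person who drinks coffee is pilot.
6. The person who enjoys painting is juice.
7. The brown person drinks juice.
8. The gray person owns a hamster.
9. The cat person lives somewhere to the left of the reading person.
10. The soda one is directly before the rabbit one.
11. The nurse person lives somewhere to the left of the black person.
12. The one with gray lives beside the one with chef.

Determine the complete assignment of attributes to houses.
Solution:

House | Pet | Color | Drink | Hobby | Job
-----------------------------------------
  1   | hamster | gray | tea | gardening | writer
  2   | cat | white | soda | cooking | chef
  3   | rabbit | brown | juice | painting | nurse
  4   | dog | black | coffee | reading | pilot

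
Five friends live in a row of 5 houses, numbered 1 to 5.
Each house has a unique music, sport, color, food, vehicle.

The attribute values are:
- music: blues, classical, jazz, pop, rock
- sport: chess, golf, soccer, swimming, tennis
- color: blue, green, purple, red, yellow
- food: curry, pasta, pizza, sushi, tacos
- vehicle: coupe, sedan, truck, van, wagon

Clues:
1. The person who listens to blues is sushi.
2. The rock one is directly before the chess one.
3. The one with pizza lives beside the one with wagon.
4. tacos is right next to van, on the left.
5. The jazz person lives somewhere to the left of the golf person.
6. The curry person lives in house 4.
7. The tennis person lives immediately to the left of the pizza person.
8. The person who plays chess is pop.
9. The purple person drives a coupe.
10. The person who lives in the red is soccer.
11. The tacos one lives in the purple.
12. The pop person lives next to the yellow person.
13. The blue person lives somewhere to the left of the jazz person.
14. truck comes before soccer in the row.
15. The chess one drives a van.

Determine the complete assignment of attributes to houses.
Solution:

House | Music | Sport | Color | Food | Vehicle
----------------------------------------------
  1   | rock | tennis | purple | tacos | coupe
  2   | pop | chess | blue | pizza | van
  3   | jazz | swimming | yellow | pasta | wagon
  4   | classical | golf | green | curry | truck
  5   | blues | soccer | red | sushi | sedan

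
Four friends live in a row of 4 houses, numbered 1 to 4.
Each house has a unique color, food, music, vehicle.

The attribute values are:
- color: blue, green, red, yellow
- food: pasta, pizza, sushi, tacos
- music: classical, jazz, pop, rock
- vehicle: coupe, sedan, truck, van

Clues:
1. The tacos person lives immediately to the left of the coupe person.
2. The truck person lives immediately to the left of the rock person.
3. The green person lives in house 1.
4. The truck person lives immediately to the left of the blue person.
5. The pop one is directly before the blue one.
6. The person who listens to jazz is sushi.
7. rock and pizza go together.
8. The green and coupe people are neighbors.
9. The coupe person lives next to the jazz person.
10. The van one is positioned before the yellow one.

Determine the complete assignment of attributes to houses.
Solution:

House | Color | Food | Music | Vehicle
--------------------------------------
  1   | green | tacos | pop | truck
  2   | blue | pizza | rock | coupe
  3   | red | sushi | jazz | van
  4   | yellow | pasta | classical | sedan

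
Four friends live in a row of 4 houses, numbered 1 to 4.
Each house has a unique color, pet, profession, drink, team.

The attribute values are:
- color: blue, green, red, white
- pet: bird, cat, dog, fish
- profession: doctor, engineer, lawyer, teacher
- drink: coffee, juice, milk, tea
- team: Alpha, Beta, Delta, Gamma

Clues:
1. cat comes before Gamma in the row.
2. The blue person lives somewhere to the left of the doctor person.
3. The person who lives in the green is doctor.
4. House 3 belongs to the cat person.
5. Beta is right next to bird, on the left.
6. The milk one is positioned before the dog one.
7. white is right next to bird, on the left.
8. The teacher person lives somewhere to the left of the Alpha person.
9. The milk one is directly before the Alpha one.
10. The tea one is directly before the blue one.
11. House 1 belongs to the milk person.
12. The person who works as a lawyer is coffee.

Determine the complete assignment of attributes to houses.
Solution:

House | Color | Pet | Profession | Drink | Team
-----------------------------------------------
  1   | white | fish | teacher | milk | Beta
  2   | red | bird | engineer | tea | Alpha
  3   | blue | cat | lawyer | coffee | Delta
  4   | green | dog | doctor | juice | Gamma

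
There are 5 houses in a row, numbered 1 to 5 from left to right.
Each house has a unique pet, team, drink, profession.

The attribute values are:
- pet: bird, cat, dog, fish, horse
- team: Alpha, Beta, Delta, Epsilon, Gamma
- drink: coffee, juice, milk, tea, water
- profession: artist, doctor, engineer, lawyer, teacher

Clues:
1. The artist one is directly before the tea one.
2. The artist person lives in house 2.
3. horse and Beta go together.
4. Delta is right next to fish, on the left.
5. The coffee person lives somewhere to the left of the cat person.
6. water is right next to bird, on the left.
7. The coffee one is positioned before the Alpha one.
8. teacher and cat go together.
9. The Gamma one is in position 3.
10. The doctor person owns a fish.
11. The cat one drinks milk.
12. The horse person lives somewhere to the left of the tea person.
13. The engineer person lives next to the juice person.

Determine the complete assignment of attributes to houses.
Solution:

House | Pet | Team | Drink | Profession
---------------------------------------
  1   | horse | Beta | water | engineer
  2   | bird | Delta | juice | artist
  3   | fish | Gamma | tea | doctor
  4   | dog | Epsilon | coffee | lawyer
  5   | cat | Alpha | milk | teacher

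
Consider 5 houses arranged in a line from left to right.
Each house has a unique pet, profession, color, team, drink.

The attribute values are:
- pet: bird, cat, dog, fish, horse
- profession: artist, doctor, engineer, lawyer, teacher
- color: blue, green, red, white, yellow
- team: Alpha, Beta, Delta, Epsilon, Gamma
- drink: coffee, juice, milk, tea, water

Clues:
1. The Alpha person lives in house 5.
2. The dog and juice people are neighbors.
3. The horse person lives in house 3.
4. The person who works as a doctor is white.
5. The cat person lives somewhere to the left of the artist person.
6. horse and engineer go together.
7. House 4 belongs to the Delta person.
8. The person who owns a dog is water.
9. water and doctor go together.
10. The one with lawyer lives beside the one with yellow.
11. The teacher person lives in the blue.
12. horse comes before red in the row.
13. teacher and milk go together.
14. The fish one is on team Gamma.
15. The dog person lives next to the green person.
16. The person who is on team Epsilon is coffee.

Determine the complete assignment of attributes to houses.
Solution:

House | Pet | Profession | Color | Team | Drink
-----------------------------------------------
  1   | dog | doctor | white | Beta | water
  2   | fish | lawyer | green | Gamma | juice
  3   | horse | engineer | yellow | Epsilon | coffee
  4   | cat | teacher | blue | Delta | milk
  5   | bird | artist | red | Alpha | tea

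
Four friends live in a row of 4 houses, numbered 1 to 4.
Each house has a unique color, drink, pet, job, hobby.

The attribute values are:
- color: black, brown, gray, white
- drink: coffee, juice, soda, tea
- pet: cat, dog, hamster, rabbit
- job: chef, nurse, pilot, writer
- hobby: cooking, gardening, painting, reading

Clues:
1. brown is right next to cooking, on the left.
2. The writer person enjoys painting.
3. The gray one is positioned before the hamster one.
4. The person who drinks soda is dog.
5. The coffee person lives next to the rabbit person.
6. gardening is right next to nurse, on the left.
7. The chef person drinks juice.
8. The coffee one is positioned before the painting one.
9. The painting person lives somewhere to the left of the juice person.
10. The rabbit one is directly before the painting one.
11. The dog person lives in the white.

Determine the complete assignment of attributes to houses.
Solution:

House | Color | Drink | Pet | Job | Hobby
-----------------------------------------
  1   | brown | coffee | cat | pilot | gardening
  2   | gray | tea | rabbit | nurse | cooking
  3   | white | soda | dog | writer | painting
  4   | black | juice | hamster | chef | reading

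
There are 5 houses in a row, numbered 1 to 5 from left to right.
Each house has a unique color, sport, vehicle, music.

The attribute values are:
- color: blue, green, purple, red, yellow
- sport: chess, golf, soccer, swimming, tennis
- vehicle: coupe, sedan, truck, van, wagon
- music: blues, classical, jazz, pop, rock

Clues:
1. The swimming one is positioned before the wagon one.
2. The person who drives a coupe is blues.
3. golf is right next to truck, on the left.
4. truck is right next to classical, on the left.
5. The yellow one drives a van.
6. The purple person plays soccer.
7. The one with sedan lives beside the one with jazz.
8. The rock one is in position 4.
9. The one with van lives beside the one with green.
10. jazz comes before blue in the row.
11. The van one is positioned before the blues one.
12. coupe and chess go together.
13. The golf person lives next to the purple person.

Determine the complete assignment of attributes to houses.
Solution:

House | Color | Sport | Vehicle | Music
---------------------------------------
  1   | red | golf | sedan | pop
  2   | purple | soccer | truck | jazz
  3   | yellow | swimming | van | classical
  4   | green | tennis | wagon | rock
  5   | blue | chess | coupe | blues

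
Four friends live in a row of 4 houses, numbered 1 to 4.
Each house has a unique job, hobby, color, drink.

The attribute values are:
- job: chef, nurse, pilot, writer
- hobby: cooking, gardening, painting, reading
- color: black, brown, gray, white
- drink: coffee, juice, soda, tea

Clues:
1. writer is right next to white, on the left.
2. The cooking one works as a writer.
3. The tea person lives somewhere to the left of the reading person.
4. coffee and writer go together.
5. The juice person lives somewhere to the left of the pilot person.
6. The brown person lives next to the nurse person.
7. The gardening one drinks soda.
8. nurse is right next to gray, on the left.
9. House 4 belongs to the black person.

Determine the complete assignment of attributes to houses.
Solution:

House | Job | Hobby | Color | Drink
-----------------------------------
  1   | writer | cooking | brown | coffee
  2   | nurse | painting | white | tea
  3   | chef | reading | gray | juice
  4   | pilot | gardening | black | soda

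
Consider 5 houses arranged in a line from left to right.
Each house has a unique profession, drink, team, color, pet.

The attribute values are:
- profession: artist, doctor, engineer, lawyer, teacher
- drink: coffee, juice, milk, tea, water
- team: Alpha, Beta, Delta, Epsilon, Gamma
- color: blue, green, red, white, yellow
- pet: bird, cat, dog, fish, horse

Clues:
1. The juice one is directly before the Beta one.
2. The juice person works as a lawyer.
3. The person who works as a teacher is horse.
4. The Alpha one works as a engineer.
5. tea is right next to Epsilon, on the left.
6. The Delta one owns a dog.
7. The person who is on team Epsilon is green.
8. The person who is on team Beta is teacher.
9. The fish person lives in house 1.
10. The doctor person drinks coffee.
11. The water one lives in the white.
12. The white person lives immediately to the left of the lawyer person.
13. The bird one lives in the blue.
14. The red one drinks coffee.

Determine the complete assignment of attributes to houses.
Solution:

House | Profession | Drink | Team | Color | Pet
-----------------------------------------------
  1   | engineer | water | Alpha | white | fish
  2   | lawyer | juice | Gamma | blue | bird
  3   | teacher | tea | Beta | yellow | horse
  4   | artist | milk | Epsilon | green | cat
  5   | doctor | coffee | Delta | red | dog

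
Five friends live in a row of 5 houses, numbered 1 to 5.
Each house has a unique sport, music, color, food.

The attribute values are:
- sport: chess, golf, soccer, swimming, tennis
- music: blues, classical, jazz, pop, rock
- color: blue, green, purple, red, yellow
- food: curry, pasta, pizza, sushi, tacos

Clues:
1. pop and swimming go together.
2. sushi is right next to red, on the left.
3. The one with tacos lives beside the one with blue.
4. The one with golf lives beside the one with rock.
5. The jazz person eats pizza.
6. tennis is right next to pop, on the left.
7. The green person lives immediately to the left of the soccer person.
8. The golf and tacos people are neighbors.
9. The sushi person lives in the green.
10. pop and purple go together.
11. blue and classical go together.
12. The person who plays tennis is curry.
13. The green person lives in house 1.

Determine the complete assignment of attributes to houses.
Solution:

House | Sport | Music | Color | Food
------------------------------------
  1   | golf | blues | green | sushi
  2   | soccer | rock | red | tacos
  3   | tennis | classical | blue | curry
  4   | swimming | pop | purple | pasta
  5   | chess | jazz | yellow | pizza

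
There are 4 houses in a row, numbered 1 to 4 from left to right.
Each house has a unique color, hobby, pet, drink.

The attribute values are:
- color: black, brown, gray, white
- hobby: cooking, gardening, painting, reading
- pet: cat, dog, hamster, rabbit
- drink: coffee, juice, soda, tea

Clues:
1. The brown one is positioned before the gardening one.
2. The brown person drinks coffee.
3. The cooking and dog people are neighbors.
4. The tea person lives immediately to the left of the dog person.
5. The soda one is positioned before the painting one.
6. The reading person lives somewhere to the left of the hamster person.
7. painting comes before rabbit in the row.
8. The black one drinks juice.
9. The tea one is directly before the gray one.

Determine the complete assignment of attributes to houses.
Solution:

House | Color | Hobby | Pet | Drink
-----------------------------------
  1   | white | cooking | cat | tea
  2   | gray | reading | dog | soda
  3   | brown | painting | hamster | coffee
  4   | black | gardening | rabbit | juice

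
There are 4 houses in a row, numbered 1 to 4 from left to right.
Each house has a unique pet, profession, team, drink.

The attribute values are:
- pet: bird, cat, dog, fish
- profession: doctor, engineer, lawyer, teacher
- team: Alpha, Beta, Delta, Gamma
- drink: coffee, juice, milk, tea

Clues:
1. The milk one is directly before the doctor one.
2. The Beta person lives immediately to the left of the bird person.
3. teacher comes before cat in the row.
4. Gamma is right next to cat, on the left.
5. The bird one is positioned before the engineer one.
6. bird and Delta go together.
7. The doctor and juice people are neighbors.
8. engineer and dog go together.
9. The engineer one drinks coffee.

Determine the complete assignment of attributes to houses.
Solution:

House | Pet | Profession | Team | Drink
---------------------------------------
  1   | fish | teacher | Gamma | milk
  2   | cat | doctor | Beta | tea
  3   | bird | lawyer | Delta | juice
  4   | dog | engineer | Alpha | coffee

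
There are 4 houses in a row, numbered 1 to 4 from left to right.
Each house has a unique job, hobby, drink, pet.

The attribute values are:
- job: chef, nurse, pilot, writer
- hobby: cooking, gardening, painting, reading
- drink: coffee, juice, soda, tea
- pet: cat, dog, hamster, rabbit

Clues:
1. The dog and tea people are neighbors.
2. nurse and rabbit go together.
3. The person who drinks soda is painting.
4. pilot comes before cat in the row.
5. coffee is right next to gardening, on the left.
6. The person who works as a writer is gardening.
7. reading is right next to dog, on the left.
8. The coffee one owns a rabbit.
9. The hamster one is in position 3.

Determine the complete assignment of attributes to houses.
Solution:

House | Job | Hobby | Drink | Pet
---------------------------------
  1   | nurse | reading | coffee | rabbit
  2   | writer | gardening | juice | dog
  3   | pilot | cooking | tea | hamster
  4   | chef | painting | soda | cat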